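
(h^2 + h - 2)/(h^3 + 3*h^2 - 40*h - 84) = (h - 1)/(h^2 + h - 42)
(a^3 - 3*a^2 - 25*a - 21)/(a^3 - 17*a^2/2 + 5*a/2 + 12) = 2*(a^2 - 4*a - 21)/(2*a^2 - 19*a + 24)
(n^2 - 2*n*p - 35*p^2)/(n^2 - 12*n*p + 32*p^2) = (n^2 - 2*n*p - 35*p^2)/(n^2 - 12*n*p + 32*p^2)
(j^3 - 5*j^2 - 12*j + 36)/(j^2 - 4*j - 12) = (j^2 + j - 6)/(j + 2)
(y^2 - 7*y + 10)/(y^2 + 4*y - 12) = (y - 5)/(y + 6)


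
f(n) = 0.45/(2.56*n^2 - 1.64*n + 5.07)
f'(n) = 0.45*(1.64 - 5.12*n)/(2.56*n^2 - 1.64*n + 5.07)^2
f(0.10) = 0.09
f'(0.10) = 0.02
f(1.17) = 0.07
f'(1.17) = -0.04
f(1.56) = 0.05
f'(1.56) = -0.04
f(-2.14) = 0.02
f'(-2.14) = 0.01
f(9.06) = 0.00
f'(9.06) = -0.00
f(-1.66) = 0.03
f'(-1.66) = 0.02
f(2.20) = 0.03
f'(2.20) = -0.02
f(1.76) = 0.04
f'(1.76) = -0.03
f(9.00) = 0.00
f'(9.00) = -0.00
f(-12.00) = 0.00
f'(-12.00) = 0.00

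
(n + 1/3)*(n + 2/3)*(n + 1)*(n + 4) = n^4 + 6*n^3 + 83*n^2/9 + 46*n/9 + 8/9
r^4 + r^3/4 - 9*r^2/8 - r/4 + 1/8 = (r - 1)*(r - 1/4)*(r + 1/2)*(r + 1)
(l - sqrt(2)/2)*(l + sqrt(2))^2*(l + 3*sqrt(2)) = l^4 + 9*sqrt(2)*l^3/2 + 9*l^2 - sqrt(2)*l - 6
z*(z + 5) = z^2 + 5*z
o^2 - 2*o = o*(o - 2)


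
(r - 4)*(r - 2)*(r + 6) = r^3 - 28*r + 48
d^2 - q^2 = (d - q)*(d + q)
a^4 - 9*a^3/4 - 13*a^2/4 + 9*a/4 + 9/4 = (a - 3)*(a - 1)*(a + 3/4)*(a + 1)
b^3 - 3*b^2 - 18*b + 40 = (b - 5)*(b - 2)*(b + 4)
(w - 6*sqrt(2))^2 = w^2 - 12*sqrt(2)*w + 72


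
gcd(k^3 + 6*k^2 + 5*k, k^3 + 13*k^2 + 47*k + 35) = k^2 + 6*k + 5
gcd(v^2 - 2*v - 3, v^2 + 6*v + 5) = v + 1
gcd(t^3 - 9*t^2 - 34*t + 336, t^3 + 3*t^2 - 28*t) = 1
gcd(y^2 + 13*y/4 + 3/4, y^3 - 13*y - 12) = y + 3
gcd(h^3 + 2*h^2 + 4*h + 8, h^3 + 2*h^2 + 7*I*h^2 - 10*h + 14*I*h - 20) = h^2 + h*(2 + 2*I) + 4*I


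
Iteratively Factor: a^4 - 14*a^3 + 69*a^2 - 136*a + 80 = (a - 4)*(a^3 - 10*a^2 + 29*a - 20) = (a - 5)*(a - 4)*(a^2 - 5*a + 4) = (a - 5)*(a - 4)^2*(a - 1)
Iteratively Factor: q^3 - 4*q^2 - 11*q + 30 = (q + 3)*(q^2 - 7*q + 10) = (q - 2)*(q + 3)*(q - 5)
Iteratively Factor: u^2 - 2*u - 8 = (u - 4)*(u + 2)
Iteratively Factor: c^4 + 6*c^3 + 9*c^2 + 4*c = (c + 4)*(c^3 + 2*c^2 + c) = c*(c + 4)*(c^2 + 2*c + 1) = c*(c + 1)*(c + 4)*(c + 1)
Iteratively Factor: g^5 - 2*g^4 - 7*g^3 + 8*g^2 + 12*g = (g - 3)*(g^4 + g^3 - 4*g^2 - 4*g) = g*(g - 3)*(g^3 + g^2 - 4*g - 4) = g*(g - 3)*(g + 2)*(g^2 - g - 2) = g*(g - 3)*(g + 1)*(g + 2)*(g - 2)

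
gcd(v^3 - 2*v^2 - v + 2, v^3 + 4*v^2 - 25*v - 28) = v + 1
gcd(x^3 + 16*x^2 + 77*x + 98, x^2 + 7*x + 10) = x + 2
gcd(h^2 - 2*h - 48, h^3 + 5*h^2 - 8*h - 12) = h + 6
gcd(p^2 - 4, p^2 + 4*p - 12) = p - 2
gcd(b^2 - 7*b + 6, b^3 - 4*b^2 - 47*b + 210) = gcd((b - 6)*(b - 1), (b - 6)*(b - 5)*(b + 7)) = b - 6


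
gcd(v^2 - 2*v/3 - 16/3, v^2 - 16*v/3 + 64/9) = v - 8/3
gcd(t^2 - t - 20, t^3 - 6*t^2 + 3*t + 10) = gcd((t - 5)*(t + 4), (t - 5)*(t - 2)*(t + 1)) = t - 5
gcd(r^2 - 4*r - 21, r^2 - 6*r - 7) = r - 7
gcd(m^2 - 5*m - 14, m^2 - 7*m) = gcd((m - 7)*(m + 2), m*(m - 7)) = m - 7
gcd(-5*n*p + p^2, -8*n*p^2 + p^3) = p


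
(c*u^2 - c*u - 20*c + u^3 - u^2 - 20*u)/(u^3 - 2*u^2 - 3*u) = (-c*u^2 + c*u + 20*c - u^3 + u^2 + 20*u)/(u*(-u^2 + 2*u + 3))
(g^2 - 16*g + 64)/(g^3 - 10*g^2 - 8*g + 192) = (g - 8)/(g^2 - 2*g - 24)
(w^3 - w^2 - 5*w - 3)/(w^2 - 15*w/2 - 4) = 2*(-w^3 + w^2 + 5*w + 3)/(-2*w^2 + 15*w + 8)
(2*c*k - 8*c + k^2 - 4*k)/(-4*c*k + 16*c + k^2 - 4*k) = (-2*c - k)/(4*c - k)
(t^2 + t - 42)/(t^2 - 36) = (t + 7)/(t + 6)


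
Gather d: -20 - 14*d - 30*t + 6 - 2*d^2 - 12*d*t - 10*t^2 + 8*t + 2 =-2*d^2 + d*(-12*t - 14) - 10*t^2 - 22*t - 12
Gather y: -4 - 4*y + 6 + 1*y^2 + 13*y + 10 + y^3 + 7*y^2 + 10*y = y^3 + 8*y^2 + 19*y + 12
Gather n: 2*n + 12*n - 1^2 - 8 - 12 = 14*n - 21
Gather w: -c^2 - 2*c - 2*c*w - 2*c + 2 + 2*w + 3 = -c^2 - 4*c + w*(2 - 2*c) + 5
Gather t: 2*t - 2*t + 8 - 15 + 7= 0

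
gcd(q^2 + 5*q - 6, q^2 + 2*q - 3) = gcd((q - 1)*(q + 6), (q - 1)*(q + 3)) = q - 1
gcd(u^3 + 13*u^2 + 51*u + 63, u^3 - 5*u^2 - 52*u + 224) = u + 7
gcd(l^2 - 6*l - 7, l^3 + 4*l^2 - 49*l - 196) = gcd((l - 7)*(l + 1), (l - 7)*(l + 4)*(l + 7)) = l - 7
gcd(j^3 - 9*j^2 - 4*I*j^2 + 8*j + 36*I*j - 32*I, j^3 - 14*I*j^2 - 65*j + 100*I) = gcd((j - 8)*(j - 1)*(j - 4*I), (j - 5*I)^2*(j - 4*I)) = j - 4*I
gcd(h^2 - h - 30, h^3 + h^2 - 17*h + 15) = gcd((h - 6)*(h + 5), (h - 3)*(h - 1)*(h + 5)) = h + 5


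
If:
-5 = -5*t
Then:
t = 1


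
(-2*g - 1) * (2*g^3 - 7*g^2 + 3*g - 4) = -4*g^4 + 12*g^3 + g^2 + 5*g + 4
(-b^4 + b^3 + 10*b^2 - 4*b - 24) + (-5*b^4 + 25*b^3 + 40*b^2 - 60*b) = -6*b^4 + 26*b^3 + 50*b^2 - 64*b - 24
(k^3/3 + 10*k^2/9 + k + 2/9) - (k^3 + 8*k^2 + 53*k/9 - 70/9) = -2*k^3/3 - 62*k^2/9 - 44*k/9 + 8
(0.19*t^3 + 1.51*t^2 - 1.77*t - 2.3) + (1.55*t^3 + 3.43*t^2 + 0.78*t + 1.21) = 1.74*t^3 + 4.94*t^2 - 0.99*t - 1.09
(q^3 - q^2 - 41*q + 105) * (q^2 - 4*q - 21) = q^5 - 5*q^4 - 58*q^3 + 290*q^2 + 441*q - 2205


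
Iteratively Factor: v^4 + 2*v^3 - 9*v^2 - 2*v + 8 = (v + 4)*(v^3 - 2*v^2 - v + 2) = (v - 1)*(v + 4)*(v^2 - v - 2) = (v - 1)*(v + 1)*(v + 4)*(v - 2)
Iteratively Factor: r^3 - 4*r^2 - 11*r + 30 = (r + 3)*(r^2 - 7*r + 10) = (r - 2)*(r + 3)*(r - 5)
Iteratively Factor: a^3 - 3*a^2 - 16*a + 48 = (a - 4)*(a^2 + a - 12) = (a - 4)*(a - 3)*(a + 4)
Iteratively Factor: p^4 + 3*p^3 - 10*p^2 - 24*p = (p - 3)*(p^3 + 6*p^2 + 8*p) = p*(p - 3)*(p^2 + 6*p + 8) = p*(p - 3)*(p + 4)*(p + 2)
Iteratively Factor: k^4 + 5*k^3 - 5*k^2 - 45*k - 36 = (k - 3)*(k^3 + 8*k^2 + 19*k + 12) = (k - 3)*(k + 4)*(k^2 + 4*k + 3) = (k - 3)*(k + 1)*(k + 4)*(k + 3)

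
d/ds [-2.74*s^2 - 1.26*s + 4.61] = -5.48*s - 1.26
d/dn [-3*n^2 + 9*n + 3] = 9 - 6*n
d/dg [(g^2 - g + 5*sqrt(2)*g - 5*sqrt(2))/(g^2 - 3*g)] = (-5*sqrt(2)*g^2 - 2*g^2 + 10*sqrt(2)*g - 15*sqrt(2))/(g^2*(g^2 - 6*g + 9))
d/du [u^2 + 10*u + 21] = 2*u + 10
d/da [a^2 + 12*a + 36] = 2*a + 12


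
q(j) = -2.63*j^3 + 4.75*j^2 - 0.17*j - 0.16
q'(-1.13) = -20.98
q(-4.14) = 268.58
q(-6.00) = 739.94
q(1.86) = -0.97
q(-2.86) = 100.70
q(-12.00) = 5230.52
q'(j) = -7.89*j^2 + 9.5*j - 0.17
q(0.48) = 0.56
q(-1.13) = 9.89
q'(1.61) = -5.33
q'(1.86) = -9.80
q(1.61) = 0.90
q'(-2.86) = -91.88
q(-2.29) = 56.72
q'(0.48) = 2.57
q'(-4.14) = -174.73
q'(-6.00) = -341.21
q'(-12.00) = -1250.33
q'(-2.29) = -63.30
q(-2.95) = 109.20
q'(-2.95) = -96.86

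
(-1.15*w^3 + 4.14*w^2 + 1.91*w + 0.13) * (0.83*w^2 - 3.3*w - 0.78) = -0.9545*w^5 + 7.2312*w^4 - 11.1797*w^3 - 9.4243*w^2 - 1.9188*w - 0.1014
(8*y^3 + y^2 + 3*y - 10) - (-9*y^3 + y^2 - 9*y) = 17*y^3 + 12*y - 10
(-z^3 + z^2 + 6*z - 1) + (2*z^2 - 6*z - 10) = -z^3 + 3*z^2 - 11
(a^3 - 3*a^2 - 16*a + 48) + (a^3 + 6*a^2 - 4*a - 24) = 2*a^3 + 3*a^2 - 20*a + 24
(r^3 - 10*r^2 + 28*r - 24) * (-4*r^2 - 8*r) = -4*r^5 + 32*r^4 - 32*r^3 - 128*r^2 + 192*r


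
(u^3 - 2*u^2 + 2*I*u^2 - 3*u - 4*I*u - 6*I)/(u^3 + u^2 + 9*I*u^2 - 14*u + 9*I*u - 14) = (u - 3)/(u + 7*I)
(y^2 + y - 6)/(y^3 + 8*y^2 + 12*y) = (y^2 + y - 6)/(y*(y^2 + 8*y + 12))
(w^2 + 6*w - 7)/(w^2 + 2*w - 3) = (w + 7)/(w + 3)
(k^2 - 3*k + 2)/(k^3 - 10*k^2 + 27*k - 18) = (k - 2)/(k^2 - 9*k + 18)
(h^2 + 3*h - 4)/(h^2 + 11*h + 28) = (h - 1)/(h + 7)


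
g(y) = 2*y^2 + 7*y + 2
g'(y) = 4*y + 7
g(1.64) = 18.86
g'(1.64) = 13.56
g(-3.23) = 0.26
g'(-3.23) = -5.92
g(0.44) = 5.47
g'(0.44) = 8.76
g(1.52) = 17.26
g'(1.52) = 13.08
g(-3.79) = 4.20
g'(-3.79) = -8.16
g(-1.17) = -3.45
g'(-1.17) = 2.32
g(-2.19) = -3.74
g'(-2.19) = -1.76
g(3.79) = 57.26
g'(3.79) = 22.16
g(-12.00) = 206.00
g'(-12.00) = -41.00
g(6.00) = 116.00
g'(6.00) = 31.00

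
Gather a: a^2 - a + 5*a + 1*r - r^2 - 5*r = a^2 + 4*a - r^2 - 4*r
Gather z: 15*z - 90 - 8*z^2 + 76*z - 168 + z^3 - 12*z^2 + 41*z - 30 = z^3 - 20*z^2 + 132*z - 288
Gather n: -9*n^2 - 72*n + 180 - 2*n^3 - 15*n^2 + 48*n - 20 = -2*n^3 - 24*n^2 - 24*n + 160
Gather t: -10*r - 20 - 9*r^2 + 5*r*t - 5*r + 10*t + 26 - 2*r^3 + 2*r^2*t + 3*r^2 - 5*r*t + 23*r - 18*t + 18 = -2*r^3 - 6*r^2 + 8*r + t*(2*r^2 - 8) + 24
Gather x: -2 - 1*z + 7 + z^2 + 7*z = z^2 + 6*z + 5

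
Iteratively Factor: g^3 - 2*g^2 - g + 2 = (g - 2)*(g^2 - 1) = (g - 2)*(g + 1)*(g - 1)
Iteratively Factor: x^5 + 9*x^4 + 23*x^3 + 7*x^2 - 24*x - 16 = (x + 1)*(x^4 + 8*x^3 + 15*x^2 - 8*x - 16) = (x + 1)*(x + 4)*(x^3 + 4*x^2 - x - 4) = (x - 1)*(x + 1)*(x + 4)*(x^2 + 5*x + 4) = (x - 1)*(x + 1)*(x + 4)^2*(x + 1)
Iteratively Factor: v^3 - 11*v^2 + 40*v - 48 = (v - 4)*(v^2 - 7*v + 12) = (v - 4)^2*(v - 3)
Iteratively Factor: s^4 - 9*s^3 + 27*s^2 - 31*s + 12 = (s - 4)*(s^3 - 5*s^2 + 7*s - 3) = (s - 4)*(s - 1)*(s^2 - 4*s + 3) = (s - 4)*(s - 3)*(s - 1)*(s - 1)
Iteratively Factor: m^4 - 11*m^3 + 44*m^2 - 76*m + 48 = (m - 3)*(m^3 - 8*m^2 + 20*m - 16) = (m - 3)*(m - 2)*(m^2 - 6*m + 8) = (m - 4)*(m - 3)*(m - 2)*(m - 2)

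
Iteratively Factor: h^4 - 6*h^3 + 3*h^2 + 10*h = (h + 1)*(h^3 - 7*h^2 + 10*h) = (h - 2)*(h + 1)*(h^2 - 5*h) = (h - 5)*(h - 2)*(h + 1)*(h)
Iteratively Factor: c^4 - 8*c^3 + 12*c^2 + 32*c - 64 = (c - 2)*(c^3 - 6*c^2 + 32) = (c - 4)*(c - 2)*(c^2 - 2*c - 8) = (c - 4)^2*(c - 2)*(c + 2)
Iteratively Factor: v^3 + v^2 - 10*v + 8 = (v + 4)*(v^2 - 3*v + 2) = (v - 2)*(v + 4)*(v - 1)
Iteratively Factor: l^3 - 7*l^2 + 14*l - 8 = (l - 1)*(l^2 - 6*l + 8) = (l - 4)*(l - 1)*(l - 2)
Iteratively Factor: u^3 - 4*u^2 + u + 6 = (u + 1)*(u^2 - 5*u + 6) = (u - 3)*(u + 1)*(u - 2)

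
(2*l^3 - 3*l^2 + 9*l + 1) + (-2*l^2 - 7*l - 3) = 2*l^3 - 5*l^2 + 2*l - 2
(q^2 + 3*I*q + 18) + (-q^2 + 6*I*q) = 9*I*q + 18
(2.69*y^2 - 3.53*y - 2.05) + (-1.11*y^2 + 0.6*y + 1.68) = 1.58*y^2 - 2.93*y - 0.37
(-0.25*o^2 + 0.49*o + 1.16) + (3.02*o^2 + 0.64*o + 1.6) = 2.77*o^2 + 1.13*o + 2.76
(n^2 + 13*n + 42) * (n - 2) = n^3 + 11*n^2 + 16*n - 84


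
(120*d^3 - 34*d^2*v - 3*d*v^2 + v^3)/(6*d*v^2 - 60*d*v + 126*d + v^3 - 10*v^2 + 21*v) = (20*d^2 - 9*d*v + v^2)/(v^2 - 10*v + 21)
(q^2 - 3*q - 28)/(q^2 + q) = (q^2 - 3*q - 28)/(q*(q + 1))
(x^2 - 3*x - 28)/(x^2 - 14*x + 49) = (x + 4)/(x - 7)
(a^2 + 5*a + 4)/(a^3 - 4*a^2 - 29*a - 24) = (a + 4)/(a^2 - 5*a - 24)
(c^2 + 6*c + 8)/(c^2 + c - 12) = (c + 2)/(c - 3)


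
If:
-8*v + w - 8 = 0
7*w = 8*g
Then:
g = 7*w/8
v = w/8 - 1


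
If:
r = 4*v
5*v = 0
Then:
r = 0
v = 0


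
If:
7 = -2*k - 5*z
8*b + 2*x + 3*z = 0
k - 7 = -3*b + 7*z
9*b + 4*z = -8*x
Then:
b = 168/485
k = -98/97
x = 21/194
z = -483/485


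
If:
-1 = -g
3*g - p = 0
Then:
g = 1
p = 3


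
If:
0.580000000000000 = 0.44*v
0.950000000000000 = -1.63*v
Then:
No Solution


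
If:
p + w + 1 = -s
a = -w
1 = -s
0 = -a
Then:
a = 0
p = 0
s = -1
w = 0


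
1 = 1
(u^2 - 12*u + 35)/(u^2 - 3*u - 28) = (u - 5)/(u + 4)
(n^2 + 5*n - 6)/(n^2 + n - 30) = (n - 1)/(n - 5)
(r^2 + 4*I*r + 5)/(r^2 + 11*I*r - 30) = (r - I)/(r + 6*I)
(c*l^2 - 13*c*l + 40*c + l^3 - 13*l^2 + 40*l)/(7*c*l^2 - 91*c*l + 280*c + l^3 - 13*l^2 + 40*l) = (c + l)/(7*c + l)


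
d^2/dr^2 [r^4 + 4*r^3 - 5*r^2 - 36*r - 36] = 12*r^2 + 24*r - 10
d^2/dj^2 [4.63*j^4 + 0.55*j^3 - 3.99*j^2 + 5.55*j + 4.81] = 55.56*j^2 + 3.3*j - 7.98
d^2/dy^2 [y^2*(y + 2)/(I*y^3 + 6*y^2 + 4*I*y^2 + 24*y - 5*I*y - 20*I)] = (y^6*(12 + 4*I) + y^5*(144 - 30*I) + y^4*(288 - 300*I) + y^3*(504 - 274*I) + y^2*(1440 - 1560*I) - 2400*I*y - 1600*I)/(y^9 + y^8*(12 - 18*I) + y^7*(-75 - 216*I) + y^6*(-1412 - 468*I) + y^5*(-5289 + 3600*I) + y^4*(-492 + 18558*I) + y^3*(29395 + 19944*I) + y^2*(37860 - 21600*I) + y*(-6000 - 28800*I) - 8000)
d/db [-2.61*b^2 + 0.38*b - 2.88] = 0.38 - 5.22*b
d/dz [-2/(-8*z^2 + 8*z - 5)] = 16*(1 - 2*z)/(8*z^2 - 8*z + 5)^2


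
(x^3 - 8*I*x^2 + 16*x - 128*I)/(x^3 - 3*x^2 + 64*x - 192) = (x^2 + 16)/(x^2 + x*(-3 + 8*I) - 24*I)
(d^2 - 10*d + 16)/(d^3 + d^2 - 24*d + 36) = (d - 8)/(d^2 + 3*d - 18)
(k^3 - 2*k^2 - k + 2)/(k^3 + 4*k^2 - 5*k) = (k^2 - k - 2)/(k*(k + 5))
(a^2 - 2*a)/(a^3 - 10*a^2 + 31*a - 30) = a/(a^2 - 8*a + 15)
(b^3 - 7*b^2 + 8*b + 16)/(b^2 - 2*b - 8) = (b^2 - 3*b - 4)/(b + 2)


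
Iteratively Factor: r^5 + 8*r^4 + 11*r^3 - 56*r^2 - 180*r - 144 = (r + 2)*(r^4 + 6*r^3 - r^2 - 54*r - 72) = (r + 2)^2*(r^3 + 4*r^2 - 9*r - 36) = (r - 3)*(r + 2)^2*(r^2 + 7*r + 12) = (r - 3)*(r + 2)^2*(r + 4)*(r + 3)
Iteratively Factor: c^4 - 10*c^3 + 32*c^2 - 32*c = (c - 2)*(c^3 - 8*c^2 + 16*c) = c*(c - 2)*(c^2 - 8*c + 16) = c*(c - 4)*(c - 2)*(c - 4)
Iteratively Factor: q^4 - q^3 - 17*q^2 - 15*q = (q + 1)*(q^3 - 2*q^2 - 15*q) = (q - 5)*(q + 1)*(q^2 + 3*q) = q*(q - 5)*(q + 1)*(q + 3)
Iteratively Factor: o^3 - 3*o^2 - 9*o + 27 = (o + 3)*(o^2 - 6*o + 9) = (o - 3)*(o + 3)*(o - 3)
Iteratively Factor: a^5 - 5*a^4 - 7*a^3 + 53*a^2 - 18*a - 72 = (a - 4)*(a^4 - a^3 - 11*a^2 + 9*a + 18) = (a - 4)*(a - 3)*(a^3 + 2*a^2 - 5*a - 6) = (a - 4)*(a - 3)*(a + 1)*(a^2 + a - 6) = (a - 4)*(a - 3)*(a - 2)*(a + 1)*(a + 3)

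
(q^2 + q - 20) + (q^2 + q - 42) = 2*q^2 + 2*q - 62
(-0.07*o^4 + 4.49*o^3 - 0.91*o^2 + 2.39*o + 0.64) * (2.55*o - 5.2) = -0.1785*o^5 + 11.8135*o^4 - 25.6685*o^3 + 10.8265*o^2 - 10.796*o - 3.328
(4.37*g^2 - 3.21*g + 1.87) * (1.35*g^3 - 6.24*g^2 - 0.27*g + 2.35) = 5.8995*g^5 - 31.6023*g^4 + 21.375*g^3 - 0.5326*g^2 - 8.0484*g + 4.3945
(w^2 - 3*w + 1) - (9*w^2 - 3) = -8*w^2 - 3*w + 4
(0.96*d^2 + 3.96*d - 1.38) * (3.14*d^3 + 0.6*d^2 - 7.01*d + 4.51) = 3.0144*d^5 + 13.0104*d^4 - 8.6868*d^3 - 24.258*d^2 + 27.5334*d - 6.2238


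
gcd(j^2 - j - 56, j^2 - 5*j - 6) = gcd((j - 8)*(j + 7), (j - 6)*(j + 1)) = 1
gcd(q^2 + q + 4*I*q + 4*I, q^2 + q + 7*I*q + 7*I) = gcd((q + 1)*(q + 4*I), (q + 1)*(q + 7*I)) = q + 1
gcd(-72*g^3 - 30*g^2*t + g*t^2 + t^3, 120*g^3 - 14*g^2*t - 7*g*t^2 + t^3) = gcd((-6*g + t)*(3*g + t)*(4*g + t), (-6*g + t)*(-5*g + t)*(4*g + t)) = -24*g^2 - 2*g*t + t^2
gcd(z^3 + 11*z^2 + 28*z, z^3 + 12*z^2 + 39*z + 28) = z^2 + 11*z + 28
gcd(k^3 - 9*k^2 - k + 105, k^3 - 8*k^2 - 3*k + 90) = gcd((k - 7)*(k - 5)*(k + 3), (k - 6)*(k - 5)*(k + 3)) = k^2 - 2*k - 15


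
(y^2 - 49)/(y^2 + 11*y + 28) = (y - 7)/(y + 4)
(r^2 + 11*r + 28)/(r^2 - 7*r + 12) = (r^2 + 11*r + 28)/(r^2 - 7*r + 12)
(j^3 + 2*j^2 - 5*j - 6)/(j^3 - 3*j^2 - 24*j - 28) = (-j^3 - 2*j^2 + 5*j + 6)/(-j^3 + 3*j^2 + 24*j + 28)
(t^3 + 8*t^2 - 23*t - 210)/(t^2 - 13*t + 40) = (t^2 + 13*t + 42)/(t - 8)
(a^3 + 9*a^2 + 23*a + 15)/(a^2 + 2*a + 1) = (a^2 + 8*a + 15)/(a + 1)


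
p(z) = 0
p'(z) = 0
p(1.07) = 0.00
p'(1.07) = 0.00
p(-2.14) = 0.00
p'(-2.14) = 0.00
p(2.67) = 0.00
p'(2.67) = 0.00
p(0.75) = 0.00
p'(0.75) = 0.00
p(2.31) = 0.00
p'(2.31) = 0.00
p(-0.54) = 0.00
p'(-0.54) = 0.00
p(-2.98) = 0.00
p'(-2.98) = 0.00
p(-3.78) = 0.00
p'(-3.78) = 0.00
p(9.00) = 0.00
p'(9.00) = 0.00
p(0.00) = 0.00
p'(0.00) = 0.00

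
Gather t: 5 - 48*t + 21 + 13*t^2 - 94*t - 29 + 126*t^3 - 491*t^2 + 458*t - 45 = 126*t^3 - 478*t^2 + 316*t - 48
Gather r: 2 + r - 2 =r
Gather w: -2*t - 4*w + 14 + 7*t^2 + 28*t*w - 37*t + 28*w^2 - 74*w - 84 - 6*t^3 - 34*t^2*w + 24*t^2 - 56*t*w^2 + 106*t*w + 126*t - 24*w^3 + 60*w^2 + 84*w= -6*t^3 + 31*t^2 + 87*t - 24*w^3 + w^2*(88 - 56*t) + w*(-34*t^2 + 134*t + 6) - 70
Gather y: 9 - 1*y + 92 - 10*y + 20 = 121 - 11*y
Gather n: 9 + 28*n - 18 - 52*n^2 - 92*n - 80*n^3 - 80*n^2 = -80*n^3 - 132*n^2 - 64*n - 9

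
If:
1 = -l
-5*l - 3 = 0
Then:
No Solution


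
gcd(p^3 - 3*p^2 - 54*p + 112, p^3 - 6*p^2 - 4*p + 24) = p - 2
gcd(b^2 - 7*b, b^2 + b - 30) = 1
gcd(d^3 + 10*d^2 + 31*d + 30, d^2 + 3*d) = d + 3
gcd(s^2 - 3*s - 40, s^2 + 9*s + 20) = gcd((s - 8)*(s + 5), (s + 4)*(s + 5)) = s + 5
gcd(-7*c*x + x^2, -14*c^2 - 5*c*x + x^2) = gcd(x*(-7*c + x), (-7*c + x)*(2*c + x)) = -7*c + x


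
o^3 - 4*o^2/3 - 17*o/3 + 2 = (o - 3)*(o - 1/3)*(o + 2)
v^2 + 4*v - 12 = (v - 2)*(v + 6)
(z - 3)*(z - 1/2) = z^2 - 7*z/2 + 3/2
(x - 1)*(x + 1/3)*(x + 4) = x^3 + 10*x^2/3 - 3*x - 4/3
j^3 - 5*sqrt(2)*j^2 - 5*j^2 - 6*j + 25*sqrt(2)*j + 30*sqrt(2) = (j - 6)*(j + 1)*(j - 5*sqrt(2))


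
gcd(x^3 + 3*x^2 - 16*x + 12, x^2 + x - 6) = x - 2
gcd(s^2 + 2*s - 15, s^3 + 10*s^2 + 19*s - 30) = s + 5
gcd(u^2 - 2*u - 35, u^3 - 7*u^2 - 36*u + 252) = u - 7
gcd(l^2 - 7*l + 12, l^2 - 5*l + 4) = l - 4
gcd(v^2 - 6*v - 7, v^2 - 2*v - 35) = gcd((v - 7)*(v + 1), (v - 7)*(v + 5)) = v - 7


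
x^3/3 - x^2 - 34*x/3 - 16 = (x/3 + 1)*(x - 8)*(x + 2)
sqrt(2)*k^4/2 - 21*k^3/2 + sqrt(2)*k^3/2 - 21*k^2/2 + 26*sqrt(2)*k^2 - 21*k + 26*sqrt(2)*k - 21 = (k - 7*sqrt(2))*(k - 3*sqrt(2))*(k - sqrt(2)/2)*(sqrt(2)*k/2 + sqrt(2)/2)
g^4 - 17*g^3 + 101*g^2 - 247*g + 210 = (g - 7)*(g - 5)*(g - 3)*(g - 2)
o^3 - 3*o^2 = o^2*(o - 3)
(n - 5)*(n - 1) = n^2 - 6*n + 5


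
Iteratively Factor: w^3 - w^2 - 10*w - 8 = (w + 2)*(w^2 - 3*w - 4) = (w - 4)*(w + 2)*(w + 1)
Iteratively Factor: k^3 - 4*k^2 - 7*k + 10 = (k - 1)*(k^2 - 3*k - 10) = (k - 5)*(k - 1)*(k + 2)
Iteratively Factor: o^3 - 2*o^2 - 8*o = (o + 2)*(o^2 - 4*o) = o*(o + 2)*(o - 4)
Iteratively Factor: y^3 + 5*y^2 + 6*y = (y)*(y^2 + 5*y + 6) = y*(y + 3)*(y + 2)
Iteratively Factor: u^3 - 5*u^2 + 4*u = (u)*(u^2 - 5*u + 4) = u*(u - 4)*(u - 1)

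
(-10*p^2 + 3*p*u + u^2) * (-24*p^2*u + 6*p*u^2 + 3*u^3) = 240*p^4*u - 132*p^3*u^2 - 36*p^2*u^3 + 15*p*u^4 + 3*u^5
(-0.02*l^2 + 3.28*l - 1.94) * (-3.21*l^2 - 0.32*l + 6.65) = 0.0642*l^4 - 10.5224*l^3 + 5.0448*l^2 + 22.4328*l - 12.901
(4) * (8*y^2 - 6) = 32*y^2 - 24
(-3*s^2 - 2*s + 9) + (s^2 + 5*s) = -2*s^2 + 3*s + 9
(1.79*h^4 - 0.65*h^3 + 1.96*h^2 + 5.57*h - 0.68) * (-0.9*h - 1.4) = -1.611*h^5 - 1.921*h^4 - 0.854*h^3 - 7.757*h^2 - 7.186*h + 0.952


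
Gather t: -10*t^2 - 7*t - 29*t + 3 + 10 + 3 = -10*t^2 - 36*t + 16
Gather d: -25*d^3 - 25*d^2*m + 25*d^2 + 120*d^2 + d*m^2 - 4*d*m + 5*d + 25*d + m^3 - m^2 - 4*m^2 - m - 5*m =-25*d^3 + d^2*(145 - 25*m) + d*(m^2 - 4*m + 30) + m^3 - 5*m^2 - 6*m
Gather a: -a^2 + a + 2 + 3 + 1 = -a^2 + a + 6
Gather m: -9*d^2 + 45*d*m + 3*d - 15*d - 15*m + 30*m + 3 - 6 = -9*d^2 - 12*d + m*(45*d + 15) - 3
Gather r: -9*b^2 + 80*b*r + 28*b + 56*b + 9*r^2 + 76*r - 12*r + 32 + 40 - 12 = -9*b^2 + 84*b + 9*r^2 + r*(80*b + 64) + 60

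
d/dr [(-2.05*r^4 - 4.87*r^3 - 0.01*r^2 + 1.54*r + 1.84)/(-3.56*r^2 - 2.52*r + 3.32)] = (14.596*r^5 + 32.8352*r^4 - 2.6792*r^3 - 42.9976*r^2 + 13.0344*r + 9.7496)/(12.6736*r^4 + 17.9424*r^3 - 17.288*r^2 - 16.7328*r + 11.0224)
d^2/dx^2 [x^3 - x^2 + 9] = 6*x - 2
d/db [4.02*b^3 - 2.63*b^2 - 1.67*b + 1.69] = 12.06*b^2 - 5.26*b - 1.67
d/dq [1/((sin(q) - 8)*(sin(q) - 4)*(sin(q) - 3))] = (-3*sin(q)^2 + 30*sin(q) - 68)*cos(q)/((sin(q) - 8)^2*(sin(q) - 4)^2*(sin(q) - 3)^2)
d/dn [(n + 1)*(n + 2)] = 2*n + 3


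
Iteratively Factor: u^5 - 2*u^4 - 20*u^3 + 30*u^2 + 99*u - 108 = (u - 3)*(u^4 + u^3 - 17*u^2 - 21*u + 36) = (u - 3)*(u + 3)*(u^3 - 2*u^2 - 11*u + 12) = (u - 3)*(u - 1)*(u + 3)*(u^2 - u - 12) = (u - 3)*(u - 1)*(u + 3)^2*(u - 4)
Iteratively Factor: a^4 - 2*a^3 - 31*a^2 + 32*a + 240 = (a + 3)*(a^3 - 5*a^2 - 16*a + 80) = (a - 4)*(a + 3)*(a^2 - a - 20) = (a - 5)*(a - 4)*(a + 3)*(a + 4)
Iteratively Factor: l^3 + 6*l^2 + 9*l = (l)*(l^2 + 6*l + 9) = l*(l + 3)*(l + 3)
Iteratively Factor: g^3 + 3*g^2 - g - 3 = (g - 1)*(g^2 + 4*g + 3) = (g - 1)*(g + 3)*(g + 1)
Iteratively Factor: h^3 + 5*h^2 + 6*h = (h + 3)*(h^2 + 2*h) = (h + 2)*(h + 3)*(h)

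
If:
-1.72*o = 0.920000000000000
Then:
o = -0.53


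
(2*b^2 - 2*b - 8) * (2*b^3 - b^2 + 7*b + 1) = 4*b^5 - 6*b^4 - 4*b^2 - 58*b - 8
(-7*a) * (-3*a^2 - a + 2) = 21*a^3 + 7*a^2 - 14*a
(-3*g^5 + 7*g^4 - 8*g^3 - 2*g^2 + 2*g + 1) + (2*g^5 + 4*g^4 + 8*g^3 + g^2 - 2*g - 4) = -g^5 + 11*g^4 - g^2 - 3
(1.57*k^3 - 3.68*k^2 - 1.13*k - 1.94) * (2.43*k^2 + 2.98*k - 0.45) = 3.8151*k^5 - 4.2638*k^4 - 14.4188*k^3 - 6.4256*k^2 - 5.2727*k + 0.873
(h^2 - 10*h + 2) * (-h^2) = -h^4 + 10*h^3 - 2*h^2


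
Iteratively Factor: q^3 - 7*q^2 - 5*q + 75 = (q - 5)*(q^2 - 2*q - 15) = (q - 5)^2*(q + 3)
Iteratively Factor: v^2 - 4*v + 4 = (v - 2)*(v - 2)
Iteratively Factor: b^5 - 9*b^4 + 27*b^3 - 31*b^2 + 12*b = (b - 3)*(b^4 - 6*b^3 + 9*b^2 - 4*b) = (b - 3)*(b - 1)*(b^3 - 5*b^2 + 4*b) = b*(b - 3)*(b - 1)*(b^2 - 5*b + 4) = b*(b - 3)*(b - 1)^2*(b - 4)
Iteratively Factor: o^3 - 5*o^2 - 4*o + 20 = (o + 2)*(o^2 - 7*o + 10) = (o - 5)*(o + 2)*(o - 2)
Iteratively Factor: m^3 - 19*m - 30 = (m + 3)*(m^2 - 3*m - 10) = (m - 5)*(m + 3)*(m + 2)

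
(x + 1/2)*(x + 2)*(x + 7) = x^3 + 19*x^2/2 + 37*x/2 + 7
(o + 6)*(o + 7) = o^2 + 13*o + 42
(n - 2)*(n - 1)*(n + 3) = n^3 - 7*n + 6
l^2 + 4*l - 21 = (l - 3)*(l + 7)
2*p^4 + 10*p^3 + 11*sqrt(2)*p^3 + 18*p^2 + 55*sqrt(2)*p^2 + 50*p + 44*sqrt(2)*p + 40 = (p + 4)*(p + 5*sqrt(2))*(sqrt(2)*p + 1)*(sqrt(2)*p + sqrt(2))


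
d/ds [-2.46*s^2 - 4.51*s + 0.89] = -4.92*s - 4.51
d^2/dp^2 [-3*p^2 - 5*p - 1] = -6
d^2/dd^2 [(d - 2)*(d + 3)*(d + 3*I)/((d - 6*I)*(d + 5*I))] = (d^3*(-80 + 8*I) + d^2*(-180 - 828*I) + d*(6372 - 540*I) + 1620 + 6156*I)/(d^6 - 3*I*d^5 + 87*d^4 - 179*I*d^3 + 2610*d^2 - 2700*I*d + 27000)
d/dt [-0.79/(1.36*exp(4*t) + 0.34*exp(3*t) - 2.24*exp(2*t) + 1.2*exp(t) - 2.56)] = (4.2976*exp(3*t) + 0.8058*exp(2*t) - 3.5392*exp(t) + 0.948)*exp(t)/(1.36*exp(4*t) + 0.34*exp(3*t) - 2.24*exp(2*t) + 1.2*exp(t) - 2.56)^2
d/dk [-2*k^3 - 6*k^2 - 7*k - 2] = -6*k^2 - 12*k - 7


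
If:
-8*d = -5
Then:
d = 5/8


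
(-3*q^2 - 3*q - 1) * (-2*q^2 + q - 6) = 6*q^4 + 3*q^3 + 17*q^2 + 17*q + 6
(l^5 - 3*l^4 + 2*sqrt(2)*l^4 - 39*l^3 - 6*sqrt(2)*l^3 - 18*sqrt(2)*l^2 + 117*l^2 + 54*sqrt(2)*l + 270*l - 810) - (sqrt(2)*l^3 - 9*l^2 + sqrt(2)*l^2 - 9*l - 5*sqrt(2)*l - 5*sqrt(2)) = l^5 - 3*l^4 + 2*sqrt(2)*l^4 - 39*l^3 - 7*sqrt(2)*l^3 - 19*sqrt(2)*l^2 + 126*l^2 + 59*sqrt(2)*l + 279*l - 810 + 5*sqrt(2)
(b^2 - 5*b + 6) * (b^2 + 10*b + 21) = b^4 + 5*b^3 - 23*b^2 - 45*b + 126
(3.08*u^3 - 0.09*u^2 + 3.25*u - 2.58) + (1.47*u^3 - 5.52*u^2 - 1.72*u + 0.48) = 4.55*u^3 - 5.61*u^2 + 1.53*u - 2.1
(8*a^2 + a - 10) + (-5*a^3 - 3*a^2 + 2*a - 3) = -5*a^3 + 5*a^2 + 3*a - 13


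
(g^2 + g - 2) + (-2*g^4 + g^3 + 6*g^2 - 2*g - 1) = -2*g^4 + g^3 + 7*g^2 - g - 3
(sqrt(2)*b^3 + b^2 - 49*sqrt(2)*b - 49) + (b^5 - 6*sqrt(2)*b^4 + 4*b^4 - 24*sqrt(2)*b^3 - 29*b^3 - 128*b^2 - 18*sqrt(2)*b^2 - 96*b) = b^5 - 6*sqrt(2)*b^4 + 4*b^4 - 23*sqrt(2)*b^3 - 29*b^3 - 127*b^2 - 18*sqrt(2)*b^2 - 96*b - 49*sqrt(2)*b - 49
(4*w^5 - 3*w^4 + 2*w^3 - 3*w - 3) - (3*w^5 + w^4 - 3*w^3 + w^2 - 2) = w^5 - 4*w^4 + 5*w^3 - w^2 - 3*w - 1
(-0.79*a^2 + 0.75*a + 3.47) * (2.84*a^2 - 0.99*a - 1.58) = -2.2436*a^4 + 2.9121*a^3 + 10.3605*a^2 - 4.6203*a - 5.4826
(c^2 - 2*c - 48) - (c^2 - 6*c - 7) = 4*c - 41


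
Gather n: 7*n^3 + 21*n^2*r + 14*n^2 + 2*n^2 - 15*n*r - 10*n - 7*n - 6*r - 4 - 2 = 7*n^3 + n^2*(21*r + 16) + n*(-15*r - 17) - 6*r - 6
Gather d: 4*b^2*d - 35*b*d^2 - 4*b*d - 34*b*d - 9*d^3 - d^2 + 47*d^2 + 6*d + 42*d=-9*d^3 + d^2*(46 - 35*b) + d*(4*b^2 - 38*b + 48)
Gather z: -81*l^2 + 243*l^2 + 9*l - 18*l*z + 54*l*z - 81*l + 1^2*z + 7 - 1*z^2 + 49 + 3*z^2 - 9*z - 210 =162*l^2 - 72*l + 2*z^2 + z*(36*l - 8) - 154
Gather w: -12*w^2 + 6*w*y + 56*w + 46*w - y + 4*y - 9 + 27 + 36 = -12*w^2 + w*(6*y + 102) + 3*y + 54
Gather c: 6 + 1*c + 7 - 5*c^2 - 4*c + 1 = -5*c^2 - 3*c + 14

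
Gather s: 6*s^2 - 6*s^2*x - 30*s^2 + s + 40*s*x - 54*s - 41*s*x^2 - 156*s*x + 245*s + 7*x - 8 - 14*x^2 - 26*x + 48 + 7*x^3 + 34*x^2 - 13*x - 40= s^2*(-6*x - 24) + s*(-41*x^2 - 116*x + 192) + 7*x^3 + 20*x^2 - 32*x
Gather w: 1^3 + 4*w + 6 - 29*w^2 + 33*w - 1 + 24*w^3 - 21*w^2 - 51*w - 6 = 24*w^3 - 50*w^2 - 14*w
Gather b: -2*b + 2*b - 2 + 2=0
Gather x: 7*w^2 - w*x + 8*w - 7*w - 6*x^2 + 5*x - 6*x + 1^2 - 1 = 7*w^2 + w - 6*x^2 + x*(-w - 1)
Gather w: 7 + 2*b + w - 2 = 2*b + w + 5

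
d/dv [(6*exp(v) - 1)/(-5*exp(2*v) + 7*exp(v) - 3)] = (30*exp(2*v) - 10*exp(v) - 11)*exp(v)/(25*exp(4*v) - 70*exp(3*v) + 79*exp(2*v) - 42*exp(v) + 9)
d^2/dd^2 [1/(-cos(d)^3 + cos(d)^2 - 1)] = (-(1 - cos(4*d))*(3*cos(d) - 2)^2 + (-3*cos(d) + 8*cos(2*d) - 9*cos(3*d))*(cos(d)^3 - cos(d)^2 + 1))/(4*(cos(d)^3 - cos(d)^2 + 1)^3)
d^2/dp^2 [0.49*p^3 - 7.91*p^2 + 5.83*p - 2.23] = 2.94*p - 15.82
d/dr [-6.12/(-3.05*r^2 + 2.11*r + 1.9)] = (12.9132 - 37.332*r)/(-3.05*r^2 + 2.11*r + 1.9)^2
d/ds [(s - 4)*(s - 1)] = 2*s - 5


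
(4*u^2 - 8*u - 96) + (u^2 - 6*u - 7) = 5*u^2 - 14*u - 103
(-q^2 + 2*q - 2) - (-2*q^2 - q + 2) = q^2 + 3*q - 4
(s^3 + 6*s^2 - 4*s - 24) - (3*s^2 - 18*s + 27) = s^3 + 3*s^2 + 14*s - 51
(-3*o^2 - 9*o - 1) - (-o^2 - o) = -2*o^2 - 8*o - 1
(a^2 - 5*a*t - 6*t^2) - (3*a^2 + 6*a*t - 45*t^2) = -2*a^2 - 11*a*t + 39*t^2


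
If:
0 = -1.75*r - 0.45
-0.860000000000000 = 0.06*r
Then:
No Solution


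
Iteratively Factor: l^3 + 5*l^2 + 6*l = (l + 3)*(l^2 + 2*l) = l*(l + 3)*(l + 2)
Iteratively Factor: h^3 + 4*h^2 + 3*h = (h + 3)*(h^2 + h) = (h + 1)*(h + 3)*(h)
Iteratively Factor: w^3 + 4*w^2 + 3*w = (w + 1)*(w^2 + 3*w) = (w + 1)*(w + 3)*(w)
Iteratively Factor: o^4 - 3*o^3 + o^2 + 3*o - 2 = (o - 1)*(o^3 - 2*o^2 - o + 2) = (o - 1)^2*(o^2 - o - 2) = (o - 2)*(o - 1)^2*(o + 1)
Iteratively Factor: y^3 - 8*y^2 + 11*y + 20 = (y - 5)*(y^2 - 3*y - 4) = (y - 5)*(y - 4)*(y + 1)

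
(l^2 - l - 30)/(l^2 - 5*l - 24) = (-l^2 + l + 30)/(-l^2 + 5*l + 24)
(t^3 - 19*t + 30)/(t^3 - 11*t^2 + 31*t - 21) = (t^2 + 3*t - 10)/(t^2 - 8*t + 7)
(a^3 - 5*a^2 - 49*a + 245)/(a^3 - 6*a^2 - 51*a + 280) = (a - 7)/(a - 8)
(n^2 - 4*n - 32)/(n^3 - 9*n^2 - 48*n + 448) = (n + 4)/(n^2 - n - 56)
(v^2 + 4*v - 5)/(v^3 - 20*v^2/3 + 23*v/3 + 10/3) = 3*(v^2 + 4*v - 5)/(3*v^3 - 20*v^2 + 23*v + 10)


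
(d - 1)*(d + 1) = d^2 - 1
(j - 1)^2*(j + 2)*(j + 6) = j^4 + 6*j^3 - 3*j^2 - 16*j + 12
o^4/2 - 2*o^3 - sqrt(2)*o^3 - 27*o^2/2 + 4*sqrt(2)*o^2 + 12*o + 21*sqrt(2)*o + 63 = (o/2 + sqrt(2)/2)*(o - 7)*(o + 3)*(o - 3*sqrt(2))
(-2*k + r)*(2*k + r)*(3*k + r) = -12*k^3 - 4*k^2*r + 3*k*r^2 + r^3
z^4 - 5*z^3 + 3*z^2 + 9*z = z*(z - 3)^2*(z + 1)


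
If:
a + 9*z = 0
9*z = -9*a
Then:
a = 0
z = 0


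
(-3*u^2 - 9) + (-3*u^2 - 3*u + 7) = -6*u^2 - 3*u - 2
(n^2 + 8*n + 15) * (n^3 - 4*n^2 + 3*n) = n^5 + 4*n^4 - 14*n^3 - 36*n^2 + 45*n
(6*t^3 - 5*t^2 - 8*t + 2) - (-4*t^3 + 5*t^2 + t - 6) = 10*t^3 - 10*t^2 - 9*t + 8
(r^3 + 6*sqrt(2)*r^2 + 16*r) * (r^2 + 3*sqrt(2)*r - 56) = r^5 + 9*sqrt(2)*r^4 - 4*r^3 - 288*sqrt(2)*r^2 - 896*r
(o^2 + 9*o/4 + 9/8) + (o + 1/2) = o^2 + 13*o/4 + 13/8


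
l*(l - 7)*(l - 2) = l^3 - 9*l^2 + 14*l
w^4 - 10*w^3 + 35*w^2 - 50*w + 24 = (w - 4)*(w - 3)*(w - 2)*(w - 1)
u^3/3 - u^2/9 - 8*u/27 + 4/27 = (u/3 + 1/3)*(u - 2/3)^2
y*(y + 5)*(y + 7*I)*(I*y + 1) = I*y^4 - 6*y^3 + 5*I*y^3 - 30*y^2 + 7*I*y^2 + 35*I*y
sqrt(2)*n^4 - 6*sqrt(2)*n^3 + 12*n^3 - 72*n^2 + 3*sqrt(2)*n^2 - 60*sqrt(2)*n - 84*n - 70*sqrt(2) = (n - 7)*(n + sqrt(2))*(n + 5*sqrt(2))*(sqrt(2)*n + sqrt(2))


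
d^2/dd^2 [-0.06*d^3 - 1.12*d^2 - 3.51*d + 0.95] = -0.36*d - 2.24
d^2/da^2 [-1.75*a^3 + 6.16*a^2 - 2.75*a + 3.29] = 12.32 - 10.5*a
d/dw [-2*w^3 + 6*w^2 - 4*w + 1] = -6*w^2 + 12*w - 4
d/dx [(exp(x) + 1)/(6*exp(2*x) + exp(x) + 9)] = (-(exp(x) + 1)*(12*exp(x) + 1) + 6*exp(2*x) + exp(x) + 9)*exp(x)/(6*exp(2*x) + exp(x) + 9)^2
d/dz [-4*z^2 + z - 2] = 1 - 8*z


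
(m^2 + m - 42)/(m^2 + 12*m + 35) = (m - 6)/(m + 5)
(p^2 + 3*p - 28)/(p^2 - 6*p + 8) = (p + 7)/(p - 2)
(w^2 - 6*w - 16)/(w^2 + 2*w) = (w - 8)/w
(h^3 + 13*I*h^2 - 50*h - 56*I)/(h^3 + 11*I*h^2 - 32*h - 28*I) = (h + 4*I)/(h + 2*I)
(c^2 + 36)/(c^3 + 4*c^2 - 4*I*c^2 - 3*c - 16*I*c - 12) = (c^2 + 36)/(c^3 + 4*c^2*(1 - I) - c*(3 + 16*I) - 12)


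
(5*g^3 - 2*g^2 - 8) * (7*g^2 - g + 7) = 35*g^5 - 19*g^4 + 37*g^3 - 70*g^2 + 8*g - 56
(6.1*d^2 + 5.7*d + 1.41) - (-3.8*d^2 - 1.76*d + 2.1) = 9.9*d^2 + 7.46*d - 0.69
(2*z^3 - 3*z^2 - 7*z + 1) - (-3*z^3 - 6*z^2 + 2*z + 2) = 5*z^3 + 3*z^2 - 9*z - 1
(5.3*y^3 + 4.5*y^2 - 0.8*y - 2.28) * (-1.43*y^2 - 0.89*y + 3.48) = -7.579*y^5 - 11.152*y^4 + 15.583*y^3 + 19.6324*y^2 - 0.7548*y - 7.9344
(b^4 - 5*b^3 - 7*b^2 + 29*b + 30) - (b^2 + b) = b^4 - 5*b^3 - 8*b^2 + 28*b + 30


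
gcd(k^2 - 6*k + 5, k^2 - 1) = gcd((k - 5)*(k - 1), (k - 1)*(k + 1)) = k - 1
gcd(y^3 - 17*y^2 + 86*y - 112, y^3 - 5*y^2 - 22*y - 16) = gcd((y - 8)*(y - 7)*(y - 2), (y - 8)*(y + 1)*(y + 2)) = y - 8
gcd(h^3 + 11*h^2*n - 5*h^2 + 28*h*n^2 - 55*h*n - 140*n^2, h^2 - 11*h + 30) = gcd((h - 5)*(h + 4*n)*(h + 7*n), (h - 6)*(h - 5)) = h - 5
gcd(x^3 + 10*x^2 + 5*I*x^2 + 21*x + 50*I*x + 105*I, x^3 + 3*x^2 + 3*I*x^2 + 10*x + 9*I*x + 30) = x^2 + x*(3 + 5*I) + 15*I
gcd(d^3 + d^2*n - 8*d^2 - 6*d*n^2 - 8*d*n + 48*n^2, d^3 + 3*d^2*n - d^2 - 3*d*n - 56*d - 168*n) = d^2 + 3*d*n - 8*d - 24*n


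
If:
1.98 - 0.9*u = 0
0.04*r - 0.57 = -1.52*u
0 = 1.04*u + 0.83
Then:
No Solution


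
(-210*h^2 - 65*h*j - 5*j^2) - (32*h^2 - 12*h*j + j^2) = -242*h^2 - 53*h*j - 6*j^2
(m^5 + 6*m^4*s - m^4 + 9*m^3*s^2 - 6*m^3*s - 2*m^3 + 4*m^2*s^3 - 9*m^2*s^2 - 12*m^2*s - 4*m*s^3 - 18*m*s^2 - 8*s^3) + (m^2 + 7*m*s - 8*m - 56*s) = m^5 + 6*m^4*s - m^4 + 9*m^3*s^2 - 6*m^3*s - 2*m^3 + 4*m^2*s^3 - 9*m^2*s^2 - 12*m^2*s + m^2 - 4*m*s^3 - 18*m*s^2 + 7*m*s - 8*m - 8*s^3 - 56*s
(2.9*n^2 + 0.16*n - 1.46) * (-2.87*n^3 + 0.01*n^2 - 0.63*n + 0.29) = -8.323*n^5 - 0.4302*n^4 + 2.3648*n^3 + 0.7256*n^2 + 0.9662*n - 0.4234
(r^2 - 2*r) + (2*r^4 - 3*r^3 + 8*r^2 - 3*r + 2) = 2*r^4 - 3*r^3 + 9*r^2 - 5*r + 2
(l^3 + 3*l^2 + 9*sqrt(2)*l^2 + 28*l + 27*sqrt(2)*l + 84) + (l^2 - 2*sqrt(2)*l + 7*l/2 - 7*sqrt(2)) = l^3 + 4*l^2 + 9*sqrt(2)*l^2 + 63*l/2 + 25*sqrt(2)*l - 7*sqrt(2) + 84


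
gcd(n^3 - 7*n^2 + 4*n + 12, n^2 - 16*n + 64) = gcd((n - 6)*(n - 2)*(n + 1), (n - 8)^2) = 1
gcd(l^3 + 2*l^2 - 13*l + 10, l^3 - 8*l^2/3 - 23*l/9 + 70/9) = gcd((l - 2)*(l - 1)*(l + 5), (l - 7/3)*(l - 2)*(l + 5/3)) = l - 2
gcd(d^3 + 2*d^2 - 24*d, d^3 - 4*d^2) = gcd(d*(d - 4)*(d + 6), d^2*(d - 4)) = d^2 - 4*d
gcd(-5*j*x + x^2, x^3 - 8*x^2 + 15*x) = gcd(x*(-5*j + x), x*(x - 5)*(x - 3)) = x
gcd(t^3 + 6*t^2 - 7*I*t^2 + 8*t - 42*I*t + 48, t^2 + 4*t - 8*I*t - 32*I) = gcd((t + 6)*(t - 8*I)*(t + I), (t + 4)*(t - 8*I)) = t - 8*I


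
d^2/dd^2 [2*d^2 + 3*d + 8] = 4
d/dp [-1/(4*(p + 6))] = 1/(4*(p + 6)^2)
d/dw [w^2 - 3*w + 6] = 2*w - 3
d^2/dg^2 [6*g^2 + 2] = 12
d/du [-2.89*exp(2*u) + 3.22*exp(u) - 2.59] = (3.22 - 5.78*exp(u))*exp(u)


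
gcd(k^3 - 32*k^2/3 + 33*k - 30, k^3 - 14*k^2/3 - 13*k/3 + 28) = k - 3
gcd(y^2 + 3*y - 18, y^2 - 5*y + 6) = y - 3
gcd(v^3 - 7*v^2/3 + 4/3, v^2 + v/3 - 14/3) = v - 2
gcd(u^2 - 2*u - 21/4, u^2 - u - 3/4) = 1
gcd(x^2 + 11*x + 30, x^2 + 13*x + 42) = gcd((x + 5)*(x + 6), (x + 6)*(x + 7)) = x + 6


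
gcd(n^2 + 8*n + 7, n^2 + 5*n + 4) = n + 1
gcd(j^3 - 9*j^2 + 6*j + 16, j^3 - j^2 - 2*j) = j^2 - j - 2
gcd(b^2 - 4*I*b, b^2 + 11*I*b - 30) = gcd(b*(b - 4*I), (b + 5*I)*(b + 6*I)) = 1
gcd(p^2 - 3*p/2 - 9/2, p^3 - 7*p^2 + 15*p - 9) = p - 3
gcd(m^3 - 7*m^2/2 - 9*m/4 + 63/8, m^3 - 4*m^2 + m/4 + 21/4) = m^2 - 5*m + 21/4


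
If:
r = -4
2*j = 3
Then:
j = 3/2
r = -4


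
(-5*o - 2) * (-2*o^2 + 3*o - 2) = 10*o^3 - 11*o^2 + 4*o + 4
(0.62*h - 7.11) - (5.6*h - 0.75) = -4.98*h - 6.36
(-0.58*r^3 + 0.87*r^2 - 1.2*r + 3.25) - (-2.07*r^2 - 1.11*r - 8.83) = -0.58*r^3 + 2.94*r^2 - 0.0899999999999999*r + 12.08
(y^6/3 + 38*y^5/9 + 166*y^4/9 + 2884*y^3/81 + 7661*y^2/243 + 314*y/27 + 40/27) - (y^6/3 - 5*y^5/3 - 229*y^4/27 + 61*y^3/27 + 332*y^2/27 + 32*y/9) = 53*y^5/9 + 727*y^4/27 + 2701*y^3/81 + 4673*y^2/243 + 218*y/27 + 40/27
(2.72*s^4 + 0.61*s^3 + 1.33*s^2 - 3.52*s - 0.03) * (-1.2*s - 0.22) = -3.264*s^5 - 1.3304*s^4 - 1.7302*s^3 + 3.9314*s^2 + 0.8104*s + 0.0066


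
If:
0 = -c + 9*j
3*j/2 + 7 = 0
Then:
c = -42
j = -14/3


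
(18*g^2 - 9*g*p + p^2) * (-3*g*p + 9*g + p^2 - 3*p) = -54*g^3*p + 162*g^3 + 45*g^2*p^2 - 135*g^2*p - 12*g*p^3 + 36*g*p^2 + p^4 - 3*p^3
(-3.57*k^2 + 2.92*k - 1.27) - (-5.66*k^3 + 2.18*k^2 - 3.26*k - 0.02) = 5.66*k^3 - 5.75*k^2 + 6.18*k - 1.25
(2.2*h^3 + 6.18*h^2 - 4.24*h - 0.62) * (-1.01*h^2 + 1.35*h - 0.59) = -2.222*h^5 - 3.2718*h^4 + 11.3274*h^3 - 8.744*h^2 + 1.6646*h + 0.3658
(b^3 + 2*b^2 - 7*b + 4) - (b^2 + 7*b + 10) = b^3 + b^2 - 14*b - 6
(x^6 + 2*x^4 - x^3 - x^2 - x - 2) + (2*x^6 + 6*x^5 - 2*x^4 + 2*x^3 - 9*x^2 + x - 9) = 3*x^6 + 6*x^5 + x^3 - 10*x^2 - 11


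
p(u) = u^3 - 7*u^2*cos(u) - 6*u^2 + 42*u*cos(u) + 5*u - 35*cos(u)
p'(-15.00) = -788.09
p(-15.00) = -3098.30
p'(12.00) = -102.54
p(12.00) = 469.16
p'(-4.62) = 491.47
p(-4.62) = -214.86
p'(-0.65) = 15.25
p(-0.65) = -58.01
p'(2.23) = -32.30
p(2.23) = -22.21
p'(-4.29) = 383.63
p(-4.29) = -69.81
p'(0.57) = 34.97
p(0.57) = -10.14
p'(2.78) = -17.84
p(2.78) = -36.86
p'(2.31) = -31.45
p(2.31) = -24.76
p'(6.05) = -7.91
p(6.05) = -4.03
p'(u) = 7*u^2*sin(u) + 3*u^2 - 42*u*sin(u) - 14*u*cos(u) - 12*u + 35*sin(u) + 42*cos(u) + 5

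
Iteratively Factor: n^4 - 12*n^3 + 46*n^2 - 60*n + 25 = (n - 1)*(n^3 - 11*n^2 + 35*n - 25) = (n - 5)*(n - 1)*(n^2 - 6*n + 5) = (n - 5)^2*(n - 1)*(n - 1)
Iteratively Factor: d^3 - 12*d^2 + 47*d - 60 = (d - 4)*(d^2 - 8*d + 15) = (d - 4)*(d - 3)*(d - 5)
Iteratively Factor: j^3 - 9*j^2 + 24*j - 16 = (j - 4)*(j^2 - 5*j + 4) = (j - 4)*(j - 1)*(j - 4)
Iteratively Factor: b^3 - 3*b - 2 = (b + 1)*(b^2 - b - 2) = (b + 1)^2*(b - 2)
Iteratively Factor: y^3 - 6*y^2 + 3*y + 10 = (y - 5)*(y^2 - y - 2) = (y - 5)*(y - 2)*(y + 1)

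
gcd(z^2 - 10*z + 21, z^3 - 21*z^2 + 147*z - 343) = z - 7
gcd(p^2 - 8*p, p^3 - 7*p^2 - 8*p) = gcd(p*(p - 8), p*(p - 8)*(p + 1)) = p^2 - 8*p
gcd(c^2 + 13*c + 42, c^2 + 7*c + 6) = c + 6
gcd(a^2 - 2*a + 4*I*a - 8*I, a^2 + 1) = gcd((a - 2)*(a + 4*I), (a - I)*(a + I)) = 1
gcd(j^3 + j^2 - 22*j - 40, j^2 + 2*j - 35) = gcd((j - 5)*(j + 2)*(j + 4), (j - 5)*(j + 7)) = j - 5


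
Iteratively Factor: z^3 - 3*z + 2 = (z - 1)*(z^2 + z - 2) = (z - 1)^2*(z + 2)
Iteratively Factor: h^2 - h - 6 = (h - 3)*(h + 2)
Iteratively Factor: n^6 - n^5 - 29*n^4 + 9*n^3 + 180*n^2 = (n)*(n^5 - n^4 - 29*n^3 + 9*n^2 + 180*n) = n*(n - 3)*(n^4 + 2*n^3 - 23*n^2 - 60*n) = n*(n - 3)*(n + 4)*(n^3 - 2*n^2 - 15*n) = n*(n - 3)*(n + 3)*(n + 4)*(n^2 - 5*n) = n^2*(n - 3)*(n + 3)*(n + 4)*(n - 5)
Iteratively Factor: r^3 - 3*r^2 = (r)*(r^2 - 3*r) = r*(r - 3)*(r)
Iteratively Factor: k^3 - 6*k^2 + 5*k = (k - 5)*(k^2 - k) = (k - 5)*(k - 1)*(k)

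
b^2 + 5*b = b*(b + 5)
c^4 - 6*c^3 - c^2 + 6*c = c*(c - 6)*(c - 1)*(c + 1)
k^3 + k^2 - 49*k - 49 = (k - 7)*(k + 1)*(k + 7)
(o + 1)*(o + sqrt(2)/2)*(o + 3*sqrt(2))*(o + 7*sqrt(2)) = o^4 + o^3 + 21*sqrt(2)*o^3/2 + 21*sqrt(2)*o^2/2 + 52*o^2 + 21*sqrt(2)*o + 52*o + 21*sqrt(2)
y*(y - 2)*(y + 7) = y^3 + 5*y^2 - 14*y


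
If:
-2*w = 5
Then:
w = -5/2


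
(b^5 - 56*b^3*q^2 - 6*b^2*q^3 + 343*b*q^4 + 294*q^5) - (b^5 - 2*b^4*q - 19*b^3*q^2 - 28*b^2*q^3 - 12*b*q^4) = 2*b^4*q - 37*b^3*q^2 + 22*b^2*q^3 + 355*b*q^4 + 294*q^5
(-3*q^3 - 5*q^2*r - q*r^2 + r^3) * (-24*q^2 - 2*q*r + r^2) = 72*q^5 + 126*q^4*r + 31*q^3*r^2 - 27*q^2*r^3 - 3*q*r^4 + r^5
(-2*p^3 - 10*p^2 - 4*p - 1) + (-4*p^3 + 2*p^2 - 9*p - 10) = -6*p^3 - 8*p^2 - 13*p - 11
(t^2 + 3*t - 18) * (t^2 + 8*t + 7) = t^4 + 11*t^3 + 13*t^2 - 123*t - 126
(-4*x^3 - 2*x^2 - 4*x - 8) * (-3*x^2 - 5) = 12*x^5 + 6*x^4 + 32*x^3 + 34*x^2 + 20*x + 40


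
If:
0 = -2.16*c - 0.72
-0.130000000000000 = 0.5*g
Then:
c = -0.33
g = -0.26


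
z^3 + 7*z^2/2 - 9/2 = (z - 1)*(z + 3/2)*(z + 3)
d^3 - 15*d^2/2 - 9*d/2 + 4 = (d - 8)*(d - 1/2)*(d + 1)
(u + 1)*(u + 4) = u^2 + 5*u + 4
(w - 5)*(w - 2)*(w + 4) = w^3 - 3*w^2 - 18*w + 40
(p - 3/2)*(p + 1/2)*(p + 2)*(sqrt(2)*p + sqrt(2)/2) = sqrt(2)*p^4 + 3*sqrt(2)*p^3/2 - 9*sqrt(2)*p^2/4 - 23*sqrt(2)*p/8 - 3*sqrt(2)/4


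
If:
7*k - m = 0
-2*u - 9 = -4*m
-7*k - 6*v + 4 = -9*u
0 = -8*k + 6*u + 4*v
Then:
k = 77/233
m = 539/233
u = 59/466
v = 439/932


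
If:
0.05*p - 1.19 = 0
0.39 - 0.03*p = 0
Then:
No Solution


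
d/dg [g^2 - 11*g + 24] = 2*g - 11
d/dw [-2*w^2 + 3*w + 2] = 3 - 4*w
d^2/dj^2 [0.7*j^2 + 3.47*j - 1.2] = 1.40000000000000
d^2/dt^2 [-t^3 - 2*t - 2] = -6*t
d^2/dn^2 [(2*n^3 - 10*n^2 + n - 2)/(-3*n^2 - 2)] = 2*(3*n^3 - 126*n^2 - 6*n + 28)/(27*n^6 + 54*n^4 + 36*n^2 + 8)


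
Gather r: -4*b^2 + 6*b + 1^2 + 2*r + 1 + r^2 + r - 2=-4*b^2 + 6*b + r^2 + 3*r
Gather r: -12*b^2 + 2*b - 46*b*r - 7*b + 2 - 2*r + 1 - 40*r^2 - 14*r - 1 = -12*b^2 - 5*b - 40*r^2 + r*(-46*b - 16) + 2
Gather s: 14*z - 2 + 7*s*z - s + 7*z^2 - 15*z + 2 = s*(7*z - 1) + 7*z^2 - z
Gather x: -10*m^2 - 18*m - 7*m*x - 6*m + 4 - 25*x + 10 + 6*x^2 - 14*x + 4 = -10*m^2 - 24*m + 6*x^2 + x*(-7*m - 39) + 18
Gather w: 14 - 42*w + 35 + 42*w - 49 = 0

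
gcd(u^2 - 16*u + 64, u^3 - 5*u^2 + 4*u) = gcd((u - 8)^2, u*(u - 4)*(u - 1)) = 1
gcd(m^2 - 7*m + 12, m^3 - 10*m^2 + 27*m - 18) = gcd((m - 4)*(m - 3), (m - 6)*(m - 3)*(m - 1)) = m - 3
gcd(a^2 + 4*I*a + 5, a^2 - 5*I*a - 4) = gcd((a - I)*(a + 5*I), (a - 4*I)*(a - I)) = a - I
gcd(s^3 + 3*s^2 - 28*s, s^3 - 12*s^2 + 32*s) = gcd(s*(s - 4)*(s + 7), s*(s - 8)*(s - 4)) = s^2 - 4*s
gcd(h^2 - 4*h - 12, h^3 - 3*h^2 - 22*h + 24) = h - 6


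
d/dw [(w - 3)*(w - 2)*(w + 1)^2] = 4*w^3 - 9*w^2 - 6*w + 7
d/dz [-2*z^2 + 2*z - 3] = 2 - 4*z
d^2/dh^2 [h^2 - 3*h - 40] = 2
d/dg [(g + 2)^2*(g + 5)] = 3*(g + 2)*(g + 4)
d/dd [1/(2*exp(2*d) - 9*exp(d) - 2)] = (9 - 4*exp(d))*exp(d)/(-2*exp(2*d) + 9*exp(d) + 2)^2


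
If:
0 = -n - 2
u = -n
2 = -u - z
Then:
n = -2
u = 2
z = -4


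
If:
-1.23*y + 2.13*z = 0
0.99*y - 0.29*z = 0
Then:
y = 0.00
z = 0.00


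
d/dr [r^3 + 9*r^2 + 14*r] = 3*r^2 + 18*r + 14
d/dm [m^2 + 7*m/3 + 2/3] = 2*m + 7/3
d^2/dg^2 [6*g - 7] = 0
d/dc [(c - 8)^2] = 2*c - 16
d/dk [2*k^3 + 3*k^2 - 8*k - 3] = 6*k^2 + 6*k - 8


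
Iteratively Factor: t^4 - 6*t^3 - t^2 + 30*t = (t - 3)*(t^3 - 3*t^2 - 10*t) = (t - 5)*(t - 3)*(t^2 + 2*t) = t*(t - 5)*(t - 3)*(t + 2)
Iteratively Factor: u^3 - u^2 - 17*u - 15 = (u + 1)*(u^2 - 2*u - 15) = (u - 5)*(u + 1)*(u + 3)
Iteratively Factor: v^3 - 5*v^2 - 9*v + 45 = (v - 3)*(v^2 - 2*v - 15) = (v - 5)*(v - 3)*(v + 3)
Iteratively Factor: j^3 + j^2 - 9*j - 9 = (j + 1)*(j^2 - 9) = (j + 1)*(j + 3)*(j - 3)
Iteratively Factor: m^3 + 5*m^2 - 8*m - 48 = (m + 4)*(m^2 + m - 12) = (m - 3)*(m + 4)*(m + 4)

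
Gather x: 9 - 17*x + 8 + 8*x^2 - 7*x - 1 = 8*x^2 - 24*x + 16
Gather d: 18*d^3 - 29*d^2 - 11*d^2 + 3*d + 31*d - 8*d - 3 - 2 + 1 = 18*d^3 - 40*d^2 + 26*d - 4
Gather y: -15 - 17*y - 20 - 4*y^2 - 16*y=-4*y^2 - 33*y - 35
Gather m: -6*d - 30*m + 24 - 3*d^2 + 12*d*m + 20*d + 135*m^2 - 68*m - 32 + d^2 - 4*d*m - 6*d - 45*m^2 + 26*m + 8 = -2*d^2 + 8*d + 90*m^2 + m*(8*d - 72)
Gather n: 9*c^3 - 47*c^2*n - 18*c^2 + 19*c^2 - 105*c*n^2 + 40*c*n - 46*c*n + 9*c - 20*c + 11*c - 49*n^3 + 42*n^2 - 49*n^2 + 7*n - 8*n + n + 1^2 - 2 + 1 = 9*c^3 + c^2 - 49*n^3 + n^2*(-105*c - 7) + n*(-47*c^2 - 6*c)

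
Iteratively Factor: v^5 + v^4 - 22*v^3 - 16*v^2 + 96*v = (v + 4)*(v^4 - 3*v^3 - 10*v^2 + 24*v) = v*(v + 4)*(v^3 - 3*v^2 - 10*v + 24) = v*(v + 3)*(v + 4)*(v^2 - 6*v + 8) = v*(v - 2)*(v + 3)*(v + 4)*(v - 4)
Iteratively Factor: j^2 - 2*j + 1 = (j - 1)*(j - 1)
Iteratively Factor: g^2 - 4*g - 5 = (g + 1)*(g - 5)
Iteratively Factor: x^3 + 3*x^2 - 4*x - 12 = (x + 3)*(x^2 - 4) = (x - 2)*(x + 3)*(x + 2)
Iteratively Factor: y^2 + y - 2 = (y + 2)*(y - 1)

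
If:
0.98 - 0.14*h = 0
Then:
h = 7.00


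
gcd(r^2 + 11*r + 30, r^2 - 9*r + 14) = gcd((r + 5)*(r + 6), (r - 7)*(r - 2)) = 1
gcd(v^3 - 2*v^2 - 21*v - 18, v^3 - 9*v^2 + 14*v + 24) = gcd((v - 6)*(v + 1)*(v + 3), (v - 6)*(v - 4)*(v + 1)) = v^2 - 5*v - 6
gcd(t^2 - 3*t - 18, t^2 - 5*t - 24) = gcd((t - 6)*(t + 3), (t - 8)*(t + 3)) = t + 3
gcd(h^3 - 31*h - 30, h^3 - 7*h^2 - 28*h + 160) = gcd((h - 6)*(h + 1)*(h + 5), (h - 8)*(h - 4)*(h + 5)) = h + 5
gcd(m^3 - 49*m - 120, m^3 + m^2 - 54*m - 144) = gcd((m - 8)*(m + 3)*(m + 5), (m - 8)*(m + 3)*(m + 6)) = m^2 - 5*m - 24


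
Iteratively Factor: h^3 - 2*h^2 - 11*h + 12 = (h + 3)*(h^2 - 5*h + 4) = (h - 4)*(h + 3)*(h - 1)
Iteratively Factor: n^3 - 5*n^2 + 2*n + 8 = (n - 2)*(n^2 - 3*n - 4) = (n - 2)*(n + 1)*(n - 4)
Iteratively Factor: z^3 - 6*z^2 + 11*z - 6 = (z - 2)*(z^2 - 4*z + 3) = (z - 2)*(z - 1)*(z - 3)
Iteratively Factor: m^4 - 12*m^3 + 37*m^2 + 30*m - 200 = (m - 5)*(m^3 - 7*m^2 + 2*m + 40) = (m - 5)*(m + 2)*(m^2 - 9*m + 20) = (m - 5)*(m - 4)*(m + 2)*(m - 5)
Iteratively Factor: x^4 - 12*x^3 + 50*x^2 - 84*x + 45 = (x - 5)*(x^3 - 7*x^2 + 15*x - 9) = (x - 5)*(x - 3)*(x^2 - 4*x + 3) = (x - 5)*(x - 3)*(x - 1)*(x - 3)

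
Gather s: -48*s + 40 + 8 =48 - 48*s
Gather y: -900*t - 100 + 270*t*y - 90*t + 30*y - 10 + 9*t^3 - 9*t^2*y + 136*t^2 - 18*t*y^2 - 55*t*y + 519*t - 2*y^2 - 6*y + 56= 9*t^3 + 136*t^2 - 471*t + y^2*(-18*t - 2) + y*(-9*t^2 + 215*t + 24) - 54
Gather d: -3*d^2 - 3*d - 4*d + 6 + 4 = -3*d^2 - 7*d + 10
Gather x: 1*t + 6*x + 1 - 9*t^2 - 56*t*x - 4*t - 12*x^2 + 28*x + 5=-9*t^2 - 3*t - 12*x^2 + x*(34 - 56*t) + 6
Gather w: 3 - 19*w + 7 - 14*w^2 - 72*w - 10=-14*w^2 - 91*w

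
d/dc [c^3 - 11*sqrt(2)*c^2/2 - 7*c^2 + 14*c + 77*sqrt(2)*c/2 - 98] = 3*c^2 - 11*sqrt(2)*c - 14*c + 14 + 77*sqrt(2)/2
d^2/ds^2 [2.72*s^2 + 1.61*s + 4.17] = 5.44000000000000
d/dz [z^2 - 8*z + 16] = 2*z - 8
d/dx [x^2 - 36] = 2*x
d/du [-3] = 0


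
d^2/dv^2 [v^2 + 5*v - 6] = 2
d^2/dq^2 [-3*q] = 0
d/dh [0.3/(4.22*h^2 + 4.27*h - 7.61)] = (-2.532*h - 1.281)/(4.22*h^2 + 4.27*h - 7.61)^2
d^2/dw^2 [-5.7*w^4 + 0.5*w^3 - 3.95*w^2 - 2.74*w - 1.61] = -68.4*w^2 + 3.0*w - 7.9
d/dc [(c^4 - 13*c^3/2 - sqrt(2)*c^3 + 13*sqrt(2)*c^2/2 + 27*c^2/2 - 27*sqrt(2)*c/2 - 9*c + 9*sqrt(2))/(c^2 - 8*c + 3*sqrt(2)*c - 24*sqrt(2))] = (4*c^5 - 61*c^4 + 16*sqrt(2)*c^4 - 238*sqrt(2)*c^3 + 184*c^3 + 168*c^2 + 940*sqrt(2)*c^2 - 1332*sqrt(2)*c - 1248*c + 576*sqrt(2) + 1188)/(2*(c^4 - 16*c^3 + 6*sqrt(2)*c^3 - 96*sqrt(2)*c^2 + 82*c^2 - 288*c + 384*sqrt(2)*c + 1152))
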